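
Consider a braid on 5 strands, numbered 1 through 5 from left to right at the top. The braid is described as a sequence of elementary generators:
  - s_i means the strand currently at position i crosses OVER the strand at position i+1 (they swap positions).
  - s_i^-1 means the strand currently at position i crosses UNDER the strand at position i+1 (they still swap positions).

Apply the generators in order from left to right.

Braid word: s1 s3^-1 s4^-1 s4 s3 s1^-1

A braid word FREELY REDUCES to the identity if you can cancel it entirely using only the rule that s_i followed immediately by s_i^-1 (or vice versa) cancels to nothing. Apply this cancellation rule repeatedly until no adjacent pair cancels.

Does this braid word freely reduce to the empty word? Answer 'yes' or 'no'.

Answer: yes

Derivation:
Gen 1 (s1): push. Stack: [s1]
Gen 2 (s3^-1): push. Stack: [s1 s3^-1]
Gen 3 (s4^-1): push. Stack: [s1 s3^-1 s4^-1]
Gen 4 (s4): cancels prior s4^-1. Stack: [s1 s3^-1]
Gen 5 (s3): cancels prior s3^-1. Stack: [s1]
Gen 6 (s1^-1): cancels prior s1. Stack: []
Reduced word: (empty)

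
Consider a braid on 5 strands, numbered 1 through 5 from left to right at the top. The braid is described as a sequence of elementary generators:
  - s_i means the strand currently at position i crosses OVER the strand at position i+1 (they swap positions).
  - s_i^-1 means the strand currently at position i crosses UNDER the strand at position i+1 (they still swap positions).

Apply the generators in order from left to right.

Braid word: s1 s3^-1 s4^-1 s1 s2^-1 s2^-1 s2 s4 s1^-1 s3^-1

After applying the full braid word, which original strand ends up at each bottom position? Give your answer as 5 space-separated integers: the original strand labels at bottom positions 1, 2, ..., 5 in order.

Gen 1 (s1): strand 1 crosses over strand 2. Perm now: [2 1 3 4 5]
Gen 2 (s3^-1): strand 3 crosses under strand 4. Perm now: [2 1 4 3 5]
Gen 3 (s4^-1): strand 3 crosses under strand 5. Perm now: [2 1 4 5 3]
Gen 4 (s1): strand 2 crosses over strand 1. Perm now: [1 2 4 5 3]
Gen 5 (s2^-1): strand 2 crosses under strand 4. Perm now: [1 4 2 5 3]
Gen 6 (s2^-1): strand 4 crosses under strand 2. Perm now: [1 2 4 5 3]
Gen 7 (s2): strand 2 crosses over strand 4. Perm now: [1 4 2 5 3]
Gen 8 (s4): strand 5 crosses over strand 3. Perm now: [1 4 2 3 5]
Gen 9 (s1^-1): strand 1 crosses under strand 4. Perm now: [4 1 2 3 5]
Gen 10 (s3^-1): strand 2 crosses under strand 3. Perm now: [4 1 3 2 5]

Answer: 4 1 3 2 5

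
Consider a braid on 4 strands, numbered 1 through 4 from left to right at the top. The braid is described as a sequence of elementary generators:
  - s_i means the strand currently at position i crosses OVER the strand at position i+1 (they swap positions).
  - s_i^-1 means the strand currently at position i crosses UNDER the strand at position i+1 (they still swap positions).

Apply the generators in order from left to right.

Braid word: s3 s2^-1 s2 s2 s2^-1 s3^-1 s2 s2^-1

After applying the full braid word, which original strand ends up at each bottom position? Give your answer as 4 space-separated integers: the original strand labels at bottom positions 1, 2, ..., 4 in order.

Answer: 1 2 3 4

Derivation:
Gen 1 (s3): strand 3 crosses over strand 4. Perm now: [1 2 4 3]
Gen 2 (s2^-1): strand 2 crosses under strand 4. Perm now: [1 4 2 3]
Gen 3 (s2): strand 4 crosses over strand 2. Perm now: [1 2 4 3]
Gen 4 (s2): strand 2 crosses over strand 4. Perm now: [1 4 2 3]
Gen 5 (s2^-1): strand 4 crosses under strand 2. Perm now: [1 2 4 3]
Gen 6 (s3^-1): strand 4 crosses under strand 3. Perm now: [1 2 3 4]
Gen 7 (s2): strand 2 crosses over strand 3. Perm now: [1 3 2 4]
Gen 8 (s2^-1): strand 3 crosses under strand 2. Perm now: [1 2 3 4]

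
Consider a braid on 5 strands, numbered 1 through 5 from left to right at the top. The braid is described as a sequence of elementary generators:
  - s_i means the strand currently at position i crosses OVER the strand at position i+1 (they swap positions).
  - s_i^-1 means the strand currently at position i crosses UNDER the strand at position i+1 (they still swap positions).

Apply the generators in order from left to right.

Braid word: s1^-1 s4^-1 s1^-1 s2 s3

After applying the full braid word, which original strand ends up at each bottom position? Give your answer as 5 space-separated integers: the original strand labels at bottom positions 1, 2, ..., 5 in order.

Gen 1 (s1^-1): strand 1 crosses under strand 2. Perm now: [2 1 3 4 5]
Gen 2 (s4^-1): strand 4 crosses under strand 5. Perm now: [2 1 3 5 4]
Gen 3 (s1^-1): strand 2 crosses under strand 1. Perm now: [1 2 3 5 4]
Gen 4 (s2): strand 2 crosses over strand 3. Perm now: [1 3 2 5 4]
Gen 5 (s3): strand 2 crosses over strand 5. Perm now: [1 3 5 2 4]

Answer: 1 3 5 2 4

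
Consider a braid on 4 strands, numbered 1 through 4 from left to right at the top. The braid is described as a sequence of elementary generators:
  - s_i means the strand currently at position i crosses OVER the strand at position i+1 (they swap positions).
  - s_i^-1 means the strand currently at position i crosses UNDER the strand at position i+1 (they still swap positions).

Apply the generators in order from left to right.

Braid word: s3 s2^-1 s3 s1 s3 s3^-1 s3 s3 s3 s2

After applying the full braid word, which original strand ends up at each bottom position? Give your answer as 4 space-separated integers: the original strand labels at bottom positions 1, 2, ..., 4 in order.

Gen 1 (s3): strand 3 crosses over strand 4. Perm now: [1 2 4 3]
Gen 2 (s2^-1): strand 2 crosses under strand 4. Perm now: [1 4 2 3]
Gen 3 (s3): strand 2 crosses over strand 3. Perm now: [1 4 3 2]
Gen 4 (s1): strand 1 crosses over strand 4. Perm now: [4 1 3 2]
Gen 5 (s3): strand 3 crosses over strand 2. Perm now: [4 1 2 3]
Gen 6 (s3^-1): strand 2 crosses under strand 3. Perm now: [4 1 3 2]
Gen 7 (s3): strand 3 crosses over strand 2. Perm now: [4 1 2 3]
Gen 8 (s3): strand 2 crosses over strand 3. Perm now: [4 1 3 2]
Gen 9 (s3): strand 3 crosses over strand 2. Perm now: [4 1 2 3]
Gen 10 (s2): strand 1 crosses over strand 2. Perm now: [4 2 1 3]

Answer: 4 2 1 3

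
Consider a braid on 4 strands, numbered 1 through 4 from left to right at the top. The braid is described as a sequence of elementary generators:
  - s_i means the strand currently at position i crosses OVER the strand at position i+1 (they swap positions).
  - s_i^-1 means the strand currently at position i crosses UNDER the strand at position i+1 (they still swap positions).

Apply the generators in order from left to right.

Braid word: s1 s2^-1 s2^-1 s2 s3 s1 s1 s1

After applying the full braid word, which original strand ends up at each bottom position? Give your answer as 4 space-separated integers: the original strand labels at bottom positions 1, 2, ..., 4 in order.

Gen 1 (s1): strand 1 crosses over strand 2. Perm now: [2 1 3 4]
Gen 2 (s2^-1): strand 1 crosses under strand 3. Perm now: [2 3 1 4]
Gen 3 (s2^-1): strand 3 crosses under strand 1. Perm now: [2 1 3 4]
Gen 4 (s2): strand 1 crosses over strand 3. Perm now: [2 3 1 4]
Gen 5 (s3): strand 1 crosses over strand 4. Perm now: [2 3 4 1]
Gen 6 (s1): strand 2 crosses over strand 3. Perm now: [3 2 4 1]
Gen 7 (s1): strand 3 crosses over strand 2. Perm now: [2 3 4 1]
Gen 8 (s1): strand 2 crosses over strand 3. Perm now: [3 2 4 1]

Answer: 3 2 4 1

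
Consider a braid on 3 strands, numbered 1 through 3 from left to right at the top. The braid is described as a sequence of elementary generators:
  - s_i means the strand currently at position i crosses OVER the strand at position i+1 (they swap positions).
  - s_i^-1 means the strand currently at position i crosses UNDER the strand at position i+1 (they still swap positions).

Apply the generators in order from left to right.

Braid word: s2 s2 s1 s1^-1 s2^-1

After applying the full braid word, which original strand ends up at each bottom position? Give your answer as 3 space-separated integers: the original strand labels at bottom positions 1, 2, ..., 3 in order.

Answer: 1 3 2

Derivation:
Gen 1 (s2): strand 2 crosses over strand 3. Perm now: [1 3 2]
Gen 2 (s2): strand 3 crosses over strand 2. Perm now: [1 2 3]
Gen 3 (s1): strand 1 crosses over strand 2. Perm now: [2 1 3]
Gen 4 (s1^-1): strand 2 crosses under strand 1. Perm now: [1 2 3]
Gen 5 (s2^-1): strand 2 crosses under strand 3. Perm now: [1 3 2]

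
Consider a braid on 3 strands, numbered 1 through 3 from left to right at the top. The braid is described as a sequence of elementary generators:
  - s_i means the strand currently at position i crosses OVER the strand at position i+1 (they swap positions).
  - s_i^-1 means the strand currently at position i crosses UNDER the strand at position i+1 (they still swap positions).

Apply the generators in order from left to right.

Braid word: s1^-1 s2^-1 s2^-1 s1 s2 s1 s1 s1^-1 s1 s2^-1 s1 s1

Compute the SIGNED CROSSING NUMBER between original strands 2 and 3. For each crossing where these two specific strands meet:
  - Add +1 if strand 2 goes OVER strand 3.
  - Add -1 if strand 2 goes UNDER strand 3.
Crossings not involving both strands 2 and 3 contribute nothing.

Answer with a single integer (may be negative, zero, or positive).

Answer: 2

Derivation:
Gen 1: crossing 1x2. Both 2&3? no. Sum: 0
Gen 2: crossing 1x3. Both 2&3? no. Sum: 0
Gen 3: crossing 3x1. Both 2&3? no. Sum: 0
Gen 4: crossing 2x1. Both 2&3? no. Sum: 0
Gen 5: 2 over 3. Both 2&3? yes. Contrib: +1. Sum: 1
Gen 6: crossing 1x3. Both 2&3? no. Sum: 1
Gen 7: crossing 3x1. Both 2&3? no. Sum: 1
Gen 8: crossing 1x3. Both 2&3? no. Sum: 1
Gen 9: crossing 3x1. Both 2&3? no. Sum: 1
Gen 10: 3 under 2. Both 2&3? yes. Contrib: +1. Sum: 2
Gen 11: crossing 1x2. Both 2&3? no. Sum: 2
Gen 12: crossing 2x1. Both 2&3? no. Sum: 2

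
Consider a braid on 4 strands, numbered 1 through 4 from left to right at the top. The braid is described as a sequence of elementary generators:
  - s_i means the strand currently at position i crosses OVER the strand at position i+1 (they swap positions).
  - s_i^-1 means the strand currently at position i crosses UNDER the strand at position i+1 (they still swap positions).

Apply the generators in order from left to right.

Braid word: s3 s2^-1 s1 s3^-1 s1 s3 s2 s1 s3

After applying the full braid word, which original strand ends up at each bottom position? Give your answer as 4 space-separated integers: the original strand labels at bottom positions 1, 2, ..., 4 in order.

Gen 1 (s3): strand 3 crosses over strand 4. Perm now: [1 2 4 3]
Gen 2 (s2^-1): strand 2 crosses under strand 4. Perm now: [1 4 2 3]
Gen 3 (s1): strand 1 crosses over strand 4. Perm now: [4 1 2 3]
Gen 4 (s3^-1): strand 2 crosses under strand 3. Perm now: [4 1 3 2]
Gen 5 (s1): strand 4 crosses over strand 1. Perm now: [1 4 3 2]
Gen 6 (s3): strand 3 crosses over strand 2. Perm now: [1 4 2 3]
Gen 7 (s2): strand 4 crosses over strand 2. Perm now: [1 2 4 3]
Gen 8 (s1): strand 1 crosses over strand 2. Perm now: [2 1 4 3]
Gen 9 (s3): strand 4 crosses over strand 3. Perm now: [2 1 3 4]

Answer: 2 1 3 4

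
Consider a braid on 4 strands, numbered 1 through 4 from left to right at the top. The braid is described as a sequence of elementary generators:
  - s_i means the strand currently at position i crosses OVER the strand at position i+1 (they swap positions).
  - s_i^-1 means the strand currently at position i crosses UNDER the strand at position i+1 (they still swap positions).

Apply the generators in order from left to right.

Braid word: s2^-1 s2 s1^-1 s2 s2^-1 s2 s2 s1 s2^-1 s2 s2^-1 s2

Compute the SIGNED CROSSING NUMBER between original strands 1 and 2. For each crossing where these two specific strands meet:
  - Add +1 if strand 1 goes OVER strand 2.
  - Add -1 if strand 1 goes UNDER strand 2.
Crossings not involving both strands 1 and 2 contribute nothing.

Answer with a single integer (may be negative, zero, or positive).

Answer: -2

Derivation:
Gen 1: crossing 2x3. Both 1&2? no. Sum: 0
Gen 2: crossing 3x2. Both 1&2? no. Sum: 0
Gen 3: 1 under 2. Both 1&2? yes. Contrib: -1. Sum: -1
Gen 4: crossing 1x3. Both 1&2? no. Sum: -1
Gen 5: crossing 3x1. Both 1&2? no. Sum: -1
Gen 6: crossing 1x3. Both 1&2? no. Sum: -1
Gen 7: crossing 3x1. Both 1&2? no. Sum: -1
Gen 8: 2 over 1. Both 1&2? yes. Contrib: -1. Sum: -2
Gen 9: crossing 2x3. Both 1&2? no. Sum: -2
Gen 10: crossing 3x2. Both 1&2? no. Sum: -2
Gen 11: crossing 2x3. Both 1&2? no. Sum: -2
Gen 12: crossing 3x2. Both 1&2? no. Sum: -2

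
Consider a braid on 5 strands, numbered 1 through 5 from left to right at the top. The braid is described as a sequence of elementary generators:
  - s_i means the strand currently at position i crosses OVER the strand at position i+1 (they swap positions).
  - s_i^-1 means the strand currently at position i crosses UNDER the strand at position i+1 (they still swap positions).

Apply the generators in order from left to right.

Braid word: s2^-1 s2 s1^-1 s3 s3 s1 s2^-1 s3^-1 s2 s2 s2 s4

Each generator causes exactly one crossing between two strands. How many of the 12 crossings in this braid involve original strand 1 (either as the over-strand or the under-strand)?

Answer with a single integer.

Answer: 2

Derivation:
Gen 1: crossing 2x3. Involves strand 1? no. Count so far: 0
Gen 2: crossing 3x2. Involves strand 1? no. Count so far: 0
Gen 3: crossing 1x2. Involves strand 1? yes. Count so far: 1
Gen 4: crossing 3x4. Involves strand 1? no. Count so far: 1
Gen 5: crossing 4x3. Involves strand 1? no. Count so far: 1
Gen 6: crossing 2x1. Involves strand 1? yes. Count so far: 2
Gen 7: crossing 2x3. Involves strand 1? no. Count so far: 2
Gen 8: crossing 2x4. Involves strand 1? no. Count so far: 2
Gen 9: crossing 3x4. Involves strand 1? no. Count so far: 2
Gen 10: crossing 4x3. Involves strand 1? no. Count so far: 2
Gen 11: crossing 3x4. Involves strand 1? no. Count so far: 2
Gen 12: crossing 2x5. Involves strand 1? no. Count so far: 2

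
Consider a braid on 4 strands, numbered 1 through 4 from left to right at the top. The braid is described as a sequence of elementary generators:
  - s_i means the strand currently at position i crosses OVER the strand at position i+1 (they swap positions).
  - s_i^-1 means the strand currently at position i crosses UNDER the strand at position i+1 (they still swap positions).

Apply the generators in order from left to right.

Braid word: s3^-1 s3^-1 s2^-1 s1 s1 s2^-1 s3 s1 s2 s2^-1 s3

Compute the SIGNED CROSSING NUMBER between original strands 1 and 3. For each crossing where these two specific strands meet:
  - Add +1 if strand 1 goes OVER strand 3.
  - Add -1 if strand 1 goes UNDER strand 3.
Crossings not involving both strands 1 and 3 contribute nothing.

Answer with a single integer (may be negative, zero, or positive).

Gen 1: crossing 3x4. Both 1&3? no. Sum: 0
Gen 2: crossing 4x3. Both 1&3? no. Sum: 0
Gen 3: crossing 2x3. Both 1&3? no. Sum: 0
Gen 4: 1 over 3. Both 1&3? yes. Contrib: +1. Sum: 1
Gen 5: 3 over 1. Both 1&3? yes. Contrib: -1. Sum: 0
Gen 6: crossing 3x2. Both 1&3? no. Sum: 0
Gen 7: crossing 3x4. Both 1&3? no. Sum: 0
Gen 8: crossing 1x2. Both 1&3? no. Sum: 0
Gen 9: crossing 1x4. Both 1&3? no. Sum: 0
Gen 10: crossing 4x1. Both 1&3? no. Sum: 0
Gen 11: crossing 4x3. Both 1&3? no. Sum: 0

Answer: 0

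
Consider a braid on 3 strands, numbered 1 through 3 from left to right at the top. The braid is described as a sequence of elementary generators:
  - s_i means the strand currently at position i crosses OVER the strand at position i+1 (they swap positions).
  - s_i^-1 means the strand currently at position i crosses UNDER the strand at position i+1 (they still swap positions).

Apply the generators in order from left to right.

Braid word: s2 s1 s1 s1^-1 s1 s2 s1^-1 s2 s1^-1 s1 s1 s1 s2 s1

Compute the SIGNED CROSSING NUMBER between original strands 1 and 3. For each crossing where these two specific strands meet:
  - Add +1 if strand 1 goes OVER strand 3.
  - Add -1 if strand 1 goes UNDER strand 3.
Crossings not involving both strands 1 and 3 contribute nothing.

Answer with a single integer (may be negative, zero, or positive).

Gen 1: crossing 2x3. Both 1&3? no. Sum: 0
Gen 2: 1 over 3. Both 1&3? yes. Contrib: +1. Sum: 1
Gen 3: 3 over 1. Both 1&3? yes. Contrib: -1. Sum: 0
Gen 4: 1 under 3. Both 1&3? yes. Contrib: -1. Sum: -1
Gen 5: 3 over 1. Both 1&3? yes. Contrib: -1. Sum: -2
Gen 6: crossing 3x2. Both 1&3? no. Sum: -2
Gen 7: crossing 1x2. Both 1&3? no. Sum: -2
Gen 8: 1 over 3. Both 1&3? yes. Contrib: +1. Sum: -1
Gen 9: crossing 2x3. Both 1&3? no. Sum: -1
Gen 10: crossing 3x2. Both 1&3? no. Sum: -1
Gen 11: crossing 2x3. Both 1&3? no. Sum: -1
Gen 12: crossing 3x2. Both 1&3? no. Sum: -1
Gen 13: 3 over 1. Both 1&3? yes. Contrib: -1. Sum: -2
Gen 14: crossing 2x1. Both 1&3? no. Sum: -2

Answer: -2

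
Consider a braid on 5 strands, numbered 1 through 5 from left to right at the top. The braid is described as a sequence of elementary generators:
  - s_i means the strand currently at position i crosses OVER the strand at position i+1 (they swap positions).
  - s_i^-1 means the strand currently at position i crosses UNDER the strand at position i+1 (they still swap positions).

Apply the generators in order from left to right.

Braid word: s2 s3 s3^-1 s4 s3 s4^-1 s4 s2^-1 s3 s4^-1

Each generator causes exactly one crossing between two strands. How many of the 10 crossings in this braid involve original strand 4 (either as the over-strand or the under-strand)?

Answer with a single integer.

Answer: 6

Derivation:
Gen 1: crossing 2x3. Involves strand 4? no. Count so far: 0
Gen 2: crossing 2x4. Involves strand 4? yes. Count so far: 1
Gen 3: crossing 4x2. Involves strand 4? yes. Count so far: 2
Gen 4: crossing 4x5. Involves strand 4? yes. Count so far: 3
Gen 5: crossing 2x5. Involves strand 4? no. Count so far: 3
Gen 6: crossing 2x4. Involves strand 4? yes. Count so far: 4
Gen 7: crossing 4x2. Involves strand 4? yes. Count so far: 5
Gen 8: crossing 3x5. Involves strand 4? no. Count so far: 5
Gen 9: crossing 3x2. Involves strand 4? no. Count so far: 5
Gen 10: crossing 3x4. Involves strand 4? yes. Count so far: 6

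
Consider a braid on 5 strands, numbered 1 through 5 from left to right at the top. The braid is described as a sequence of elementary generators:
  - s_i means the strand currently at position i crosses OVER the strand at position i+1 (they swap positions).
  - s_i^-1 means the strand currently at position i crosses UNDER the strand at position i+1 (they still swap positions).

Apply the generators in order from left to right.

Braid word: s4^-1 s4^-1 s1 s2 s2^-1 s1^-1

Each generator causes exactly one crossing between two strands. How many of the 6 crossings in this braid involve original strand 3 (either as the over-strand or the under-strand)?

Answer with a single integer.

Gen 1: crossing 4x5. Involves strand 3? no. Count so far: 0
Gen 2: crossing 5x4. Involves strand 3? no. Count so far: 0
Gen 3: crossing 1x2. Involves strand 3? no. Count so far: 0
Gen 4: crossing 1x3. Involves strand 3? yes. Count so far: 1
Gen 5: crossing 3x1. Involves strand 3? yes. Count so far: 2
Gen 6: crossing 2x1. Involves strand 3? no. Count so far: 2

Answer: 2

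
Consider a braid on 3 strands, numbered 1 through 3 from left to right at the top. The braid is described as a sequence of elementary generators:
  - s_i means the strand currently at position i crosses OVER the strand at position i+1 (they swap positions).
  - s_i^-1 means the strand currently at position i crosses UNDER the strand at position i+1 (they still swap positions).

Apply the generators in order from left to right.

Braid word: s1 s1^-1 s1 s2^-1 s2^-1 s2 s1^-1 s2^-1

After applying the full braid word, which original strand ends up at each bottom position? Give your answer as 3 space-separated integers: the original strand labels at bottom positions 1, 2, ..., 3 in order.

Gen 1 (s1): strand 1 crosses over strand 2. Perm now: [2 1 3]
Gen 2 (s1^-1): strand 2 crosses under strand 1. Perm now: [1 2 3]
Gen 3 (s1): strand 1 crosses over strand 2. Perm now: [2 1 3]
Gen 4 (s2^-1): strand 1 crosses under strand 3. Perm now: [2 3 1]
Gen 5 (s2^-1): strand 3 crosses under strand 1. Perm now: [2 1 3]
Gen 6 (s2): strand 1 crosses over strand 3. Perm now: [2 3 1]
Gen 7 (s1^-1): strand 2 crosses under strand 3. Perm now: [3 2 1]
Gen 8 (s2^-1): strand 2 crosses under strand 1. Perm now: [3 1 2]

Answer: 3 1 2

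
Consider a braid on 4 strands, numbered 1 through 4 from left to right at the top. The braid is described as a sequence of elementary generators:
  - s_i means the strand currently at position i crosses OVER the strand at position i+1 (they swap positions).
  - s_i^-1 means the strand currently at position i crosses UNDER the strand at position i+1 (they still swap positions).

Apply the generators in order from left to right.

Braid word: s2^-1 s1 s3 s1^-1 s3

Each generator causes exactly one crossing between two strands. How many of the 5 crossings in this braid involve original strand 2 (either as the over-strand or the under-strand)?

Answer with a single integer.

Answer: 3

Derivation:
Gen 1: crossing 2x3. Involves strand 2? yes. Count so far: 1
Gen 2: crossing 1x3. Involves strand 2? no. Count so far: 1
Gen 3: crossing 2x4. Involves strand 2? yes. Count so far: 2
Gen 4: crossing 3x1. Involves strand 2? no. Count so far: 2
Gen 5: crossing 4x2. Involves strand 2? yes. Count so far: 3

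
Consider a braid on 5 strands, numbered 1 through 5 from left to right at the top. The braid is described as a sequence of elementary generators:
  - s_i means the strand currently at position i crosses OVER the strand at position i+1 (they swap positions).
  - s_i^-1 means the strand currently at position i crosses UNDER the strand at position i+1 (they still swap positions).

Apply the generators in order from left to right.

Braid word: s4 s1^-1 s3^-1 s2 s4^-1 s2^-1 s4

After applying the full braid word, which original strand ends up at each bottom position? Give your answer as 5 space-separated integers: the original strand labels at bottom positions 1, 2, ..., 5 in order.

Answer: 2 1 5 3 4

Derivation:
Gen 1 (s4): strand 4 crosses over strand 5. Perm now: [1 2 3 5 4]
Gen 2 (s1^-1): strand 1 crosses under strand 2. Perm now: [2 1 3 5 4]
Gen 3 (s3^-1): strand 3 crosses under strand 5. Perm now: [2 1 5 3 4]
Gen 4 (s2): strand 1 crosses over strand 5. Perm now: [2 5 1 3 4]
Gen 5 (s4^-1): strand 3 crosses under strand 4. Perm now: [2 5 1 4 3]
Gen 6 (s2^-1): strand 5 crosses under strand 1. Perm now: [2 1 5 4 3]
Gen 7 (s4): strand 4 crosses over strand 3. Perm now: [2 1 5 3 4]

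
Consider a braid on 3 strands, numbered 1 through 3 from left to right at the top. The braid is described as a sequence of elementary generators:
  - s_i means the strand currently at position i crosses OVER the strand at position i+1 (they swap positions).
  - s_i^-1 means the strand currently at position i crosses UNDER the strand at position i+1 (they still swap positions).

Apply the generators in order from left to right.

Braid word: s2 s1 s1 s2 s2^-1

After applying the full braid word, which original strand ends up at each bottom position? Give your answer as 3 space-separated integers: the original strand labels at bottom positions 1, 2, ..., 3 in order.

Gen 1 (s2): strand 2 crosses over strand 3. Perm now: [1 3 2]
Gen 2 (s1): strand 1 crosses over strand 3. Perm now: [3 1 2]
Gen 3 (s1): strand 3 crosses over strand 1. Perm now: [1 3 2]
Gen 4 (s2): strand 3 crosses over strand 2. Perm now: [1 2 3]
Gen 5 (s2^-1): strand 2 crosses under strand 3. Perm now: [1 3 2]

Answer: 1 3 2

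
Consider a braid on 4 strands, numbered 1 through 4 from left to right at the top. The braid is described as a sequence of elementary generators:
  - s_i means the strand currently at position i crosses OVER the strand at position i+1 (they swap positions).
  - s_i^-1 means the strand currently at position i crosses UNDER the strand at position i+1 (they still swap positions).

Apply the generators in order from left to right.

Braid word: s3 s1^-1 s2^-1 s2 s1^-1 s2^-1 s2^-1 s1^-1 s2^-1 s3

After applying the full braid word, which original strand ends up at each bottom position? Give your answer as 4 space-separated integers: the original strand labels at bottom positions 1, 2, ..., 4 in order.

Gen 1 (s3): strand 3 crosses over strand 4. Perm now: [1 2 4 3]
Gen 2 (s1^-1): strand 1 crosses under strand 2. Perm now: [2 1 4 3]
Gen 3 (s2^-1): strand 1 crosses under strand 4. Perm now: [2 4 1 3]
Gen 4 (s2): strand 4 crosses over strand 1. Perm now: [2 1 4 3]
Gen 5 (s1^-1): strand 2 crosses under strand 1. Perm now: [1 2 4 3]
Gen 6 (s2^-1): strand 2 crosses under strand 4. Perm now: [1 4 2 3]
Gen 7 (s2^-1): strand 4 crosses under strand 2. Perm now: [1 2 4 3]
Gen 8 (s1^-1): strand 1 crosses under strand 2. Perm now: [2 1 4 3]
Gen 9 (s2^-1): strand 1 crosses under strand 4. Perm now: [2 4 1 3]
Gen 10 (s3): strand 1 crosses over strand 3. Perm now: [2 4 3 1]

Answer: 2 4 3 1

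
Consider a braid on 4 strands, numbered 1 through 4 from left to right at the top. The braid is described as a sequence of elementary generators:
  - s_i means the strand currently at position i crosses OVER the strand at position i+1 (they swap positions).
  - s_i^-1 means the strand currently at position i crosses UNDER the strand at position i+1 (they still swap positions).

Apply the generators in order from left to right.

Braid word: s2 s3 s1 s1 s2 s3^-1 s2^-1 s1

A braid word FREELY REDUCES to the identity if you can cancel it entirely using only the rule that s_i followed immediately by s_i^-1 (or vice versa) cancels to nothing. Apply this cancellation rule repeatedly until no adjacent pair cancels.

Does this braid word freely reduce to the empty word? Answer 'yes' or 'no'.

Answer: no

Derivation:
Gen 1 (s2): push. Stack: [s2]
Gen 2 (s3): push. Stack: [s2 s3]
Gen 3 (s1): push. Stack: [s2 s3 s1]
Gen 4 (s1): push. Stack: [s2 s3 s1 s1]
Gen 5 (s2): push. Stack: [s2 s3 s1 s1 s2]
Gen 6 (s3^-1): push. Stack: [s2 s3 s1 s1 s2 s3^-1]
Gen 7 (s2^-1): push. Stack: [s2 s3 s1 s1 s2 s3^-1 s2^-1]
Gen 8 (s1): push. Stack: [s2 s3 s1 s1 s2 s3^-1 s2^-1 s1]
Reduced word: s2 s3 s1 s1 s2 s3^-1 s2^-1 s1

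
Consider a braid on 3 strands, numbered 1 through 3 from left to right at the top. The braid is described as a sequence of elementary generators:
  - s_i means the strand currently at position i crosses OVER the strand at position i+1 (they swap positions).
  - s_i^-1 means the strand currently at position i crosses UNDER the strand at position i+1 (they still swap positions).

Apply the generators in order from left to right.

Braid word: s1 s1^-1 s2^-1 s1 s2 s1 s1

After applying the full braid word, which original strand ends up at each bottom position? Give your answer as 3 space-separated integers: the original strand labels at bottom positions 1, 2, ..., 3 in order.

Answer: 3 2 1

Derivation:
Gen 1 (s1): strand 1 crosses over strand 2. Perm now: [2 1 3]
Gen 2 (s1^-1): strand 2 crosses under strand 1. Perm now: [1 2 3]
Gen 3 (s2^-1): strand 2 crosses under strand 3. Perm now: [1 3 2]
Gen 4 (s1): strand 1 crosses over strand 3. Perm now: [3 1 2]
Gen 5 (s2): strand 1 crosses over strand 2. Perm now: [3 2 1]
Gen 6 (s1): strand 3 crosses over strand 2. Perm now: [2 3 1]
Gen 7 (s1): strand 2 crosses over strand 3. Perm now: [3 2 1]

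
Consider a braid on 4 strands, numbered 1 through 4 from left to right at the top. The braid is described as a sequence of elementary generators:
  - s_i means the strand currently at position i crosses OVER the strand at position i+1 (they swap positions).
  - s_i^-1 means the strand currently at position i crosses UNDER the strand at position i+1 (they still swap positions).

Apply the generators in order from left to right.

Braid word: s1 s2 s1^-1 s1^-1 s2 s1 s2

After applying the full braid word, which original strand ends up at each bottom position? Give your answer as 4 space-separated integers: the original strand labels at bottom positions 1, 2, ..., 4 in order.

Gen 1 (s1): strand 1 crosses over strand 2. Perm now: [2 1 3 4]
Gen 2 (s2): strand 1 crosses over strand 3. Perm now: [2 3 1 4]
Gen 3 (s1^-1): strand 2 crosses under strand 3. Perm now: [3 2 1 4]
Gen 4 (s1^-1): strand 3 crosses under strand 2. Perm now: [2 3 1 4]
Gen 5 (s2): strand 3 crosses over strand 1. Perm now: [2 1 3 4]
Gen 6 (s1): strand 2 crosses over strand 1. Perm now: [1 2 3 4]
Gen 7 (s2): strand 2 crosses over strand 3. Perm now: [1 3 2 4]

Answer: 1 3 2 4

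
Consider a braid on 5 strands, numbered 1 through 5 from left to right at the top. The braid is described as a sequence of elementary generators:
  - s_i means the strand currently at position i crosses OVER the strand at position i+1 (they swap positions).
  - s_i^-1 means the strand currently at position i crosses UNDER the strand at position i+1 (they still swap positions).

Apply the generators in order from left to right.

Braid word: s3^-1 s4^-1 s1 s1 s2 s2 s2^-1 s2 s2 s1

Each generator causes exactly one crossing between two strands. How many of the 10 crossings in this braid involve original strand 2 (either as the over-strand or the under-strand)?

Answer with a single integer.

Answer: 7

Derivation:
Gen 1: crossing 3x4. Involves strand 2? no. Count so far: 0
Gen 2: crossing 3x5. Involves strand 2? no. Count so far: 0
Gen 3: crossing 1x2. Involves strand 2? yes. Count so far: 1
Gen 4: crossing 2x1. Involves strand 2? yes. Count so far: 2
Gen 5: crossing 2x4. Involves strand 2? yes. Count so far: 3
Gen 6: crossing 4x2. Involves strand 2? yes. Count so far: 4
Gen 7: crossing 2x4. Involves strand 2? yes. Count so far: 5
Gen 8: crossing 4x2. Involves strand 2? yes. Count so far: 6
Gen 9: crossing 2x4. Involves strand 2? yes. Count so far: 7
Gen 10: crossing 1x4. Involves strand 2? no. Count so far: 7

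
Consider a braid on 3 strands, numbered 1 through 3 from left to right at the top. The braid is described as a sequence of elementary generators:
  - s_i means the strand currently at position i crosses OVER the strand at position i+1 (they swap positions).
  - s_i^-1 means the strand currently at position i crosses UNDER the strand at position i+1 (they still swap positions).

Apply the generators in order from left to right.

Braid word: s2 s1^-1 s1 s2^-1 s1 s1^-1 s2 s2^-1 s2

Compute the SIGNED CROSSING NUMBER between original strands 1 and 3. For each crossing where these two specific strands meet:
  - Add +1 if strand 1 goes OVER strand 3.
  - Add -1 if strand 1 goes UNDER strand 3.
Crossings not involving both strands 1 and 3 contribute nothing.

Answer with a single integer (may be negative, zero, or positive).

Gen 1: crossing 2x3. Both 1&3? no. Sum: 0
Gen 2: 1 under 3. Both 1&3? yes. Contrib: -1. Sum: -1
Gen 3: 3 over 1. Both 1&3? yes. Contrib: -1. Sum: -2
Gen 4: crossing 3x2. Both 1&3? no. Sum: -2
Gen 5: crossing 1x2. Both 1&3? no. Sum: -2
Gen 6: crossing 2x1. Both 1&3? no. Sum: -2
Gen 7: crossing 2x3. Both 1&3? no. Sum: -2
Gen 8: crossing 3x2. Both 1&3? no. Sum: -2
Gen 9: crossing 2x3. Both 1&3? no. Sum: -2

Answer: -2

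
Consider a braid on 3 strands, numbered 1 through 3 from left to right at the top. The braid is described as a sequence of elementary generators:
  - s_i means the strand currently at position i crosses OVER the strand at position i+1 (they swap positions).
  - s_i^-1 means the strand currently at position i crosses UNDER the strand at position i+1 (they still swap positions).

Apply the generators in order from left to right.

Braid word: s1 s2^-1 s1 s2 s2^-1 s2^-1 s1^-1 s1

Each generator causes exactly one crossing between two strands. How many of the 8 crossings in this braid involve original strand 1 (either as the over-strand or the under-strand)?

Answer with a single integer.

Answer: 7

Derivation:
Gen 1: crossing 1x2. Involves strand 1? yes. Count so far: 1
Gen 2: crossing 1x3. Involves strand 1? yes. Count so far: 2
Gen 3: crossing 2x3. Involves strand 1? no. Count so far: 2
Gen 4: crossing 2x1. Involves strand 1? yes. Count so far: 3
Gen 5: crossing 1x2. Involves strand 1? yes. Count so far: 4
Gen 6: crossing 2x1. Involves strand 1? yes. Count so far: 5
Gen 7: crossing 3x1. Involves strand 1? yes. Count so far: 6
Gen 8: crossing 1x3. Involves strand 1? yes. Count so far: 7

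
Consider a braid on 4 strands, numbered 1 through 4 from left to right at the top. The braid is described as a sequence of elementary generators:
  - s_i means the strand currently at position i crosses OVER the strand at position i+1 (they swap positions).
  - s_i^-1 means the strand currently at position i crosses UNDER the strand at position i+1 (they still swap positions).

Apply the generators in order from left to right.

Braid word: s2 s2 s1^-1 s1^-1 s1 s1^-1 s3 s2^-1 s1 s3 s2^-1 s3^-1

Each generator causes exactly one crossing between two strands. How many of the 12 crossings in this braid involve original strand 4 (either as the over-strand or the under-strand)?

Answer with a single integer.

Gen 1: crossing 2x3. Involves strand 4? no. Count so far: 0
Gen 2: crossing 3x2. Involves strand 4? no. Count so far: 0
Gen 3: crossing 1x2. Involves strand 4? no. Count so far: 0
Gen 4: crossing 2x1. Involves strand 4? no. Count so far: 0
Gen 5: crossing 1x2. Involves strand 4? no. Count so far: 0
Gen 6: crossing 2x1. Involves strand 4? no. Count so far: 0
Gen 7: crossing 3x4. Involves strand 4? yes. Count so far: 1
Gen 8: crossing 2x4. Involves strand 4? yes. Count so far: 2
Gen 9: crossing 1x4. Involves strand 4? yes. Count so far: 3
Gen 10: crossing 2x3. Involves strand 4? no. Count so far: 3
Gen 11: crossing 1x3. Involves strand 4? no. Count so far: 3
Gen 12: crossing 1x2. Involves strand 4? no. Count so far: 3

Answer: 3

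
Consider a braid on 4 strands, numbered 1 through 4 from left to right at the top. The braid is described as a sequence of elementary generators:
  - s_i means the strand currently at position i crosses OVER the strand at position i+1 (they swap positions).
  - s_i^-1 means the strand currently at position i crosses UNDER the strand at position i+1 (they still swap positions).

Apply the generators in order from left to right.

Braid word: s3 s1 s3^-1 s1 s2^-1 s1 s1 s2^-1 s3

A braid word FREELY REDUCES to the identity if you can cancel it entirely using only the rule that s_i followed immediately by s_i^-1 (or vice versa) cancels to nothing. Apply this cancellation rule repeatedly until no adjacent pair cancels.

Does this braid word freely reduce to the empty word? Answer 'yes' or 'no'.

Gen 1 (s3): push. Stack: [s3]
Gen 2 (s1): push. Stack: [s3 s1]
Gen 3 (s3^-1): push. Stack: [s3 s1 s3^-1]
Gen 4 (s1): push. Stack: [s3 s1 s3^-1 s1]
Gen 5 (s2^-1): push. Stack: [s3 s1 s3^-1 s1 s2^-1]
Gen 6 (s1): push. Stack: [s3 s1 s3^-1 s1 s2^-1 s1]
Gen 7 (s1): push. Stack: [s3 s1 s3^-1 s1 s2^-1 s1 s1]
Gen 8 (s2^-1): push. Stack: [s3 s1 s3^-1 s1 s2^-1 s1 s1 s2^-1]
Gen 9 (s3): push. Stack: [s3 s1 s3^-1 s1 s2^-1 s1 s1 s2^-1 s3]
Reduced word: s3 s1 s3^-1 s1 s2^-1 s1 s1 s2^-1 s3

Answer: no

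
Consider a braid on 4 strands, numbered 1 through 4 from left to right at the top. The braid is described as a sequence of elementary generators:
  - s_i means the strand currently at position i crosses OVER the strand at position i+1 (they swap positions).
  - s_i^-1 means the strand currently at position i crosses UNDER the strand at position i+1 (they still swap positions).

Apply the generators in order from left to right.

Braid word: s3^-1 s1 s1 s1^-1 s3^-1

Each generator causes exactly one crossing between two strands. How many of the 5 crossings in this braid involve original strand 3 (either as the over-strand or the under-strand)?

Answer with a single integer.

Answer: 2

Derivation:
Gen 1: crossing 3x4. Involves strand 3? yes. Count so far: 1
Gen 2: crossing 1x2. Involves strand 3? no. Count so far: 1
Gen 3: crossing 2x1. Involves strand 3? no. Count so far: 1
Gen 4: crossing 1x2. Involves strand 3? no. Count so far: 1
Gen 5: crossing 4x3. Involves strand 3? yes. Count so far: 2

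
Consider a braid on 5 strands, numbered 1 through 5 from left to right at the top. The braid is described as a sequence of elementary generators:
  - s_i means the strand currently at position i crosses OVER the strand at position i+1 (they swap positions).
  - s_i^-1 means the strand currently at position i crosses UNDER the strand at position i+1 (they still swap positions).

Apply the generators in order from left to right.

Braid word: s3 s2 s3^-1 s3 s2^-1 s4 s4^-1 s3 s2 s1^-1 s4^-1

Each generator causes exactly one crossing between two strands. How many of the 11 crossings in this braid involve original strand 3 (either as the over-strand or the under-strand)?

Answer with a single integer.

Gen 1: crossing 3x4. Involves strand 3? yes. Count so far: 1
Gen 2: crossing 2x4. Involves strand 3? no. Count so far: 1
Gen 3: crossing 2x3. Involves strand 3? yes. Count so far: 2
Gen 4: crossing 3x2. Involves strand 3? yes. Count so far: 3
Gen 5: crossing 4x2. Involves strand 3? no. Count so far: 3
Gen 6: crossing 3x5. Involves strand 3? yes. Count so far: 4
Gen 7: crossing 5x3. Involves strand 3? yes. Count so far: 5
Gen 8: crossing 4x3. Involves strand 3? yes. Count so far: 6
Gen 9: crossing 2x3. Involves strand 3? yes. Count so far: 7
Gen 10: crossing 1x3. Involves strand 3? yes. Count so far: 8
Gen 11: crossing 4x5. Involves strand 3? no. Count so far: 8

Answer: 8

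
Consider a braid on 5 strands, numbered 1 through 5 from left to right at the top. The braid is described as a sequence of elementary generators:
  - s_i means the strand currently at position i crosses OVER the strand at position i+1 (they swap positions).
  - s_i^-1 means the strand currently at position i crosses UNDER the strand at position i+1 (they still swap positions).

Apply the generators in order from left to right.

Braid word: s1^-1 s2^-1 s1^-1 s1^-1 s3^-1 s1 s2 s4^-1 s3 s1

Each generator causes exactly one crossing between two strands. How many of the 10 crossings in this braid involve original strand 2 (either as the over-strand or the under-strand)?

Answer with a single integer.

Gen 1: crossing 1x2. Involves strand 2? yes. Count so far: 1
Gen 2: crossing 1x3. Involves strand 2? no. Count so far: 1
Gen 3: crossing 2x3. Involves strand 2? yes. Count so far: 2
Gen 4: crossing 3x2. Involves strand 2? yes. Count so far: 3
Gen 5: crossing 1x4. Involves strand 2? no. Count so far: 3
Gen 6: crossing 2x3. Involves strand 2? yes. Count so far: 4
Gen 7: crossing 2x4. Involves strand 2? yes. Count so far: 5
Gen 8: crossing 1x5. Involves strand 2? no. Count so far: 5
Gen 9: crossing 2x5. Involves strand 2? yes. Count so far: 6
Gen 10: crossing 3x4. Involves strand 2? no. Count so far: 6

Answer: 6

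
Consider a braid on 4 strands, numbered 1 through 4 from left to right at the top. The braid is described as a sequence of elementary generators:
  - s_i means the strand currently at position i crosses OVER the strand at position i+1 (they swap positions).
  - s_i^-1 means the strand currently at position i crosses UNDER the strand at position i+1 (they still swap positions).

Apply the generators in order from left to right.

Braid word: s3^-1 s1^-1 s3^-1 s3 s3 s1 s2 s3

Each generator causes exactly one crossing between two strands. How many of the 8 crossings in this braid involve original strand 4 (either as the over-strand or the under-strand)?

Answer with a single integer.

Gen 1: crossing 3x4. Involves strand 4? yes. Count so far: 1
Gen 2: crossing 1x2. Involves strand 4? no. Count so far: 1
Gen 3: crossing 4x3. Involves strand 4? yes. Count so far: 2
Gen 4: crossing 3x4. Involves strand 4? yes. Count so far: 3
Gen 5: crossing 4x3. Involves strand 4? yes. Count so far: 4
Gen 6: crossing 2x1. Involves strand 4? no. Count so far: 4
Gen 7: crossing 2x3. Involves strand 4? no. Count so far: 4
Gen 8: crossing 2x4. Involves strand 4? yes. Count so far: 5

Answer: 5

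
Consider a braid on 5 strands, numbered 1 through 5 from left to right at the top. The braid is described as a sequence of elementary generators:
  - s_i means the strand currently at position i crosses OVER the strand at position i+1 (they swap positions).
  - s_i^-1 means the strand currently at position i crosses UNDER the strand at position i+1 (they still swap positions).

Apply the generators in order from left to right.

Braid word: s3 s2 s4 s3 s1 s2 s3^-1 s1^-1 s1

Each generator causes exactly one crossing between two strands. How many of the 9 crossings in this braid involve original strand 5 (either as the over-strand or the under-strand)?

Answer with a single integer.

Answer: 5

Derivation:
Gen 1: crossing 3x4. Involves strand 5? no. Count so far: 0
Gen 2: crossing 2x4. Involves strand 5? no. Count so far: 0
Gen 3: crossing 3x5. Involves strand 5? yes. Count so far: 1
Gen 4: crossing 2x5. Involves strand 5? yes. Count so far: 2
Gen 5: crossing 1x4. Involves strand 5? no. Count so far: 2
Gen 6: crossing 1x5. Involves strand 5? yes. Count so far: 3
Gen 7: crossing 1x2. Involves strand 5? no. Count so far: 3
Gen 8: crossing 4x5. Involves strand 5? yes. Count so far: 4
Gen 9: crossing 5x4. Involves strand 5? yes. Count so far: 5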